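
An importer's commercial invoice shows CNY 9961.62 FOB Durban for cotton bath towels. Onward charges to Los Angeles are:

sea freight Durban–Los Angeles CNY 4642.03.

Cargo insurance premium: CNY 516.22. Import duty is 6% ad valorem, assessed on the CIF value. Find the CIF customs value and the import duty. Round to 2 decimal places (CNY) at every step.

CIF value: CNY 15119.87; import duty: CNY 907.19

CIF = FOB price + freight + insurance
CIF = 9961.62 + 4642.03 + 516.22 = 15119.87
Import duty = 15119.87 × 6% = 907.19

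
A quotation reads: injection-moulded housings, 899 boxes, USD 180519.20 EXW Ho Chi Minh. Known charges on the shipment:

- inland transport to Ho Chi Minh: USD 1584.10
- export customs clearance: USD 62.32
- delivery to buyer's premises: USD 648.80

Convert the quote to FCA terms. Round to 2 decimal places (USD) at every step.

FCA price: USD 182165.62

Not relevant to the conversion: delivery — on the buyer under both terms; not part of either seller's price.
From EXW to FCA, the seller additionally bears: inland to port, export clearance.
FCA price = 180519.20 + 1584.10 + 62.32 = 182165.62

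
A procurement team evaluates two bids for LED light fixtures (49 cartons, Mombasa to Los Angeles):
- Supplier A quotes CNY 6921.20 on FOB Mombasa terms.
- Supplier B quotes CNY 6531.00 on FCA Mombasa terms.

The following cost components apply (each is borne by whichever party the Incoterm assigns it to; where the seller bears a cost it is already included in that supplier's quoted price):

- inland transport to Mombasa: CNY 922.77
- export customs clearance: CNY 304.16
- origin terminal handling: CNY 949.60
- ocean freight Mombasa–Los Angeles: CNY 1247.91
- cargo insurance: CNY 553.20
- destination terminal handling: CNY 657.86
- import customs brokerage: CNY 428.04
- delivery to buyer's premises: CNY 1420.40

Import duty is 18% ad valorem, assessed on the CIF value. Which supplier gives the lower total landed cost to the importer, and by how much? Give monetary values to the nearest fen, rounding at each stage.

Supplier A (FOB):
CIF value = FOB price + freight + insurance = 6921.20 + 1247.91 + 553.20 = 8722.31
Import duty = 8722.31 × 18% = 1570.02
Buyer bears (A): 1247.91 + 553.20 + 657.86 + 428.04 + 1420.40 = 4307.41
Landed cost (A) = invoice 6921.20 + 4307.41 + duty 1570.02 = 12798.63
Supplier B (FCA):
CIF value = FCA price + origin terminal + freight + insurance = 6531.00 + 949.60 + 1247.91 + 553.20 = 9281.71
Import duty = 9281.71 × 18% = 1670.71
Buyer bears (B): 949.60 + 1247.91 + 553.20 + 657.86 + 428.04 + 1420.40 = 5257.01
Landed cost (B) = invoice 6531.00 + 5257.01 + duty 1670.71 = 13458.72
Difference = |12798.63 − 13458.72| = 660.09

Supplier A is cheaper by CNY 660.09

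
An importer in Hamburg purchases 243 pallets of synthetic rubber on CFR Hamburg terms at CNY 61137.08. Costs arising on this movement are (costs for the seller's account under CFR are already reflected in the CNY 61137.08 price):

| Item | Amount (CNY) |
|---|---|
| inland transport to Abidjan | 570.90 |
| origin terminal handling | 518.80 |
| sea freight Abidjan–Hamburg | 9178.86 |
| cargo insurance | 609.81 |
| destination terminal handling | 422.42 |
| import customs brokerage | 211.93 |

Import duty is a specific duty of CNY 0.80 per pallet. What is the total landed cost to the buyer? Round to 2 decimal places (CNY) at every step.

CFR: the seller pays costs through ocean freight to the destination port, but not insurance.
Already in the invoice (seller's account under CFR): inland to port, origin terminal, freight — exclude.
CIF value = CFR price + insurance = 61137.08 + 609.81 = 61746.89
Import duty = 243 × 0.80 = 194.40
Buyer bears: insurance 609.81 + destination terminal 422.42 + brokerage 211.93 + duty 194.40 = 1438.56
Landed cost = invoice 61137.08 + 1438.56 = 62575.64

Total landed cost: CNY 62575.64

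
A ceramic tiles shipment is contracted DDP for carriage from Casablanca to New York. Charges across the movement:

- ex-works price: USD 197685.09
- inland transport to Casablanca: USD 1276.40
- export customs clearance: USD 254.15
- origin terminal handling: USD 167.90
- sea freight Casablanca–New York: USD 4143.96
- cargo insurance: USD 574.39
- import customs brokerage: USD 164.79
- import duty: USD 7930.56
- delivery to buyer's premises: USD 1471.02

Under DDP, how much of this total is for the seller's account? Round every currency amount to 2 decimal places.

DDP: the seller bears all costs including import duty.
Seller's account: goods 197685.09 + inland to port 1276.40 + export clearance 254.15 + origin terminal 167.90 + freight 4143.96 + insurance 574.39 + brokerage 164.79 + duty 7930.56 + delivery 1471.02 = 213668.26
Buyer's account: 0.00

Seller's account: USD 213668.26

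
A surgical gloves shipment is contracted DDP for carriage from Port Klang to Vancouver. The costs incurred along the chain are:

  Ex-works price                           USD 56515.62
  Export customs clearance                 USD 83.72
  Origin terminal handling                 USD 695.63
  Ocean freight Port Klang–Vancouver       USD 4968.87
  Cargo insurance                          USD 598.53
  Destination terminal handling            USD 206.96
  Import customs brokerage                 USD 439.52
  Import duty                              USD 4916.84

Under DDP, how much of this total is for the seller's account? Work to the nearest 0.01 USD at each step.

Seller's account: USD 68425.69

DDP: the seller bears all costs including import duty.
Seller's account: goods 56515.62 + export clearance 83.72 + origin terminal 695.63 + freight 4968.87 + insurance 598.53 + destination terminal 206.96 + brokerage 439.52 + duty 4916.84 = 68425.69
Buyer's account: 0.00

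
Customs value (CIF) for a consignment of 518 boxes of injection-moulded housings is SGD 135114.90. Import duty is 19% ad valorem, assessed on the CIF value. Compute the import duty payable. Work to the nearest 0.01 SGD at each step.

Import duty: SGD 25671.83

Import duty = 135114.90 × 19% = 25671.83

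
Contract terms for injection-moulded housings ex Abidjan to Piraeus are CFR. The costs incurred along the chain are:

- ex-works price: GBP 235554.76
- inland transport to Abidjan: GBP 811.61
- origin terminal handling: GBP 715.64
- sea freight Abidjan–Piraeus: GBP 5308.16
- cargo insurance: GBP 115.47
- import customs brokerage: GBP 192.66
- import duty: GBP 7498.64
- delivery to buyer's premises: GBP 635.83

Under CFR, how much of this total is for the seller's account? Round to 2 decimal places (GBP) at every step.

Seller's account: GBP 242390.17

CFR: the seller pays costs through ocean freight to the destination port, but not insurance.
Seller's account: goods 235554.76 + inland to port 811.61 + origin terminal 715.64 + freight 5308.16 = 242390.17
Buyer's account: insurance 115.47 + brokerage 192.66 + duty 7498.64 + delivery 635.83 = 8442.60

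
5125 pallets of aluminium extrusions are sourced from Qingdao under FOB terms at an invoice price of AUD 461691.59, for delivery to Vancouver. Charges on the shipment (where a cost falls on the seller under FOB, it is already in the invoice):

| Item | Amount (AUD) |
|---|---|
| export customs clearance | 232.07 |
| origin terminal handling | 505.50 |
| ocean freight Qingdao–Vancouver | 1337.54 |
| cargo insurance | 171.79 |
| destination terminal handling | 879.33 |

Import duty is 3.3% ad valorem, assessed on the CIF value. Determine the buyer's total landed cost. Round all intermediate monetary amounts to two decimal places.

FOB: the seller bears costs until goods are on board at the origin port; the buyer bears freight, insurance and all costs thereafter.
Already in the invoice (seller's account under FOB): export clearance, origin terminal — exclude.
CIF value = FOB price + freight + insurance = 461691.59 + 1337.54 + 171.79 = 463200.92
Import duty = 463200.92 × 3.3% = 15285.63
Buyer bears: freight 1337.54 + insurance 171.79 + destination terminal 879.33 + duty 15285.63 = 17674.29
Landed cost = invoice 461691.59 + 17674.29 = 479365.88

Total landed cost: AUD 479365.88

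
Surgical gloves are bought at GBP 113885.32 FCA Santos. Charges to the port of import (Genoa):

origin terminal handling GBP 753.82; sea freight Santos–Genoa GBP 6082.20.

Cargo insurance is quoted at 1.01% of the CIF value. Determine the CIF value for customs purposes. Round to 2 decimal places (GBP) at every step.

Let C be the CIF value. C = FCA price + pre-shipment costs + freight + 1.01% × C
C − 1.01% × C = 113885.32 + 753.82 + 6082.20
0.9899 × C = 120721.34
C = 120721.34 / 0.9899 = 121953.07
Insurance premium = 1.01% × 121953.07 = 1231.73

CIF value: GBP 121953.07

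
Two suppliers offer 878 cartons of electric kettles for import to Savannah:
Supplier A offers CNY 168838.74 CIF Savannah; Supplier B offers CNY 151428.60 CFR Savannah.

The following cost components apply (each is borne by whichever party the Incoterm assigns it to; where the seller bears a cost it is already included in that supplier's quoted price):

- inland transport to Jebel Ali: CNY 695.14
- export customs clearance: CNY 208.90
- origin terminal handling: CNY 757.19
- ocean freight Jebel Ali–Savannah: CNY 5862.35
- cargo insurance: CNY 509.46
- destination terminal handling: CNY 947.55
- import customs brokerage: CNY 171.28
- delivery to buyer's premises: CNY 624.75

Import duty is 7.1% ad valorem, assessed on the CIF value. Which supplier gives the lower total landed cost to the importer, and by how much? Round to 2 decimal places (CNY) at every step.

Supplier A (CIF):
The CIF price already equals the CIF value: 168838.74
Import duty = 168838.74 × 7.1% = 11987.55
Buyer bears (A): 947.55 + 171.28 + 624.75 = 1743.58
Landed cost (A) = invoice 168838.74 + 1743.58 + duty 11987.55 = 182569.87
Supplier B (CFR):
CIF value = CFR price + insurance = 151428.60 + 509.46 = 151938.06
Import duty = 151938.06 × 7.1% = 10787.60
Buyer bears (B): 509.46 + 947.55 + 171.28 + 624.75 = 2253.04
Landed cost (B) = invoice 151428.60 + 2253.04 + duty 10787.60 = 164469.24
Difference = |182569.87 − 164469.24| = 18100.63

Supplier B is cheaper by CNY 18100.63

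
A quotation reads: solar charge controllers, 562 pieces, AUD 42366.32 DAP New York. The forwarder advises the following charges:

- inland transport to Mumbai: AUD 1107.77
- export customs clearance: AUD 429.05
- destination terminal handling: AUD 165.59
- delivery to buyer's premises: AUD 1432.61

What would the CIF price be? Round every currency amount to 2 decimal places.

CIF price: AUD 40768.12

Not relevant to the conversion: inland to port, export clearance — on the seller under both DAP and CIF; already in the DAP price and stays in the CIF price.
From DAP to CIF, the seller no longer bears: destination terminal, delivery.
CIF price = 42366.32 − 165.59 − 1432.61 = 40768.12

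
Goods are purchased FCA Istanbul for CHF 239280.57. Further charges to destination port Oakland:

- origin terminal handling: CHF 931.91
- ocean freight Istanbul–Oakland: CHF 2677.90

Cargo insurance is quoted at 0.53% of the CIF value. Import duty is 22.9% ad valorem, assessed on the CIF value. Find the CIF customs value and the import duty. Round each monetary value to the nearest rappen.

CIF value: CHF 244184.56; import duty: CHF 55918.26

Let C be the CIF value. C = FCA price + pre-shipment costs + freight + 0.53% × C
C − 0.53% × C = 239280.57 + 931.91 + 2677.90
0.9947 × C = 242890.38
C = 242890.38 / 0.9947 = 244184.56
Insurance premium = 0.53% × 244184.56 = 1294.18
Import duty = 244184.56 × 22.9% = 55918.26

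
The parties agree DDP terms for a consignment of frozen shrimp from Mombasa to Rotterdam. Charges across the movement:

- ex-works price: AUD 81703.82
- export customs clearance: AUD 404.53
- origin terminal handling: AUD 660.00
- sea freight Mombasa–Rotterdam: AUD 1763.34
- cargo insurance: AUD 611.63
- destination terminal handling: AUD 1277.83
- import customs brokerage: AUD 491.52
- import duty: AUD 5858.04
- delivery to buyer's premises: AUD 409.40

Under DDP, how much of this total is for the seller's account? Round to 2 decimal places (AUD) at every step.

Seller's account: AUD 93180.11

DDP: the seller bears all costs including import duty.
Seller's account: goods 81703.82 + export clearance 404.53 + origin terminal 660.00 + freight 1763.34 + insurance 611.63 + destination terminal 1277.83 + brokerage 491.52 + duty 5858.04 + delivery 409.40 = 93180.11
Buyer's account: 0.00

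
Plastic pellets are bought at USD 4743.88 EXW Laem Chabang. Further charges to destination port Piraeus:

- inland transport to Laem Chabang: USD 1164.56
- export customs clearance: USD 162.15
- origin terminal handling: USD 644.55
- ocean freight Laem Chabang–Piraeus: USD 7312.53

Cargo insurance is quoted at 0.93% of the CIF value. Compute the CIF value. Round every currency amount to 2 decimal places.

Let C be the CIF value. C = EXW price + pre-shipment costs + freight + 0.93% × C
C − 0.93% × C = 4743.88 + 1164.56 + 162.15 + 644.55 + 7312.53
0.9907 × C = 14027.67
C = 14027.67 / 0.9907 = 14159.35
Insurance premium = 0.93% × 14159.35 = 131.68

CIF value: USD 14159.35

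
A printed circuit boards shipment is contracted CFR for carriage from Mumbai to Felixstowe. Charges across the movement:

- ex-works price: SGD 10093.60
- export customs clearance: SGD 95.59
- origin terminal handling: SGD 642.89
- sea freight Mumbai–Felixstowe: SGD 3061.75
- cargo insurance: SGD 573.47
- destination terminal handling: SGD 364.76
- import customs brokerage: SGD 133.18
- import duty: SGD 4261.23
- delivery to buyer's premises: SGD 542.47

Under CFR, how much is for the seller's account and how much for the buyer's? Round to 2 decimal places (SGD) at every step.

Seller: SGD 13893.83; buyer: SGD 5875.11

CFR: the seller pays costs through ocean freight to the destination port, but not insurance.
Seller's account: goods 10093.60 + export clearance 95.59 + origin terminal 642.89 + freight 3061.75 = 13893.83
Buyer's account: insurance 573.47 + destination terminal 364.76 + brokerage 133.18 + duty 4261.23 + delivery 542.47 = 5875.11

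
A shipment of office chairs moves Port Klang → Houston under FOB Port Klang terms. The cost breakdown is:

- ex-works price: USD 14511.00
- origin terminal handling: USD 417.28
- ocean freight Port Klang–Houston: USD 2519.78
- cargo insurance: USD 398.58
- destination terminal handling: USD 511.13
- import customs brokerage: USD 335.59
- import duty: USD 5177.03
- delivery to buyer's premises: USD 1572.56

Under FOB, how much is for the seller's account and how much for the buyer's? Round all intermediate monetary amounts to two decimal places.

FOB: the seller bears costs until goods are on board at the origin port; the buyer bears freight, insurance and all costs thereafter.
Seller's account: goods 14511.00 + origin terminal 417.28 = 14928.28
Buyer's account: freight 2519.78 + insurance 398.58 + destination terminal 511.13 + brokerage 335.59 + duty 5177.03 + delivery 1572.56 = 10514.67

Seller: USD 14928.28; buyer: USD 10514.67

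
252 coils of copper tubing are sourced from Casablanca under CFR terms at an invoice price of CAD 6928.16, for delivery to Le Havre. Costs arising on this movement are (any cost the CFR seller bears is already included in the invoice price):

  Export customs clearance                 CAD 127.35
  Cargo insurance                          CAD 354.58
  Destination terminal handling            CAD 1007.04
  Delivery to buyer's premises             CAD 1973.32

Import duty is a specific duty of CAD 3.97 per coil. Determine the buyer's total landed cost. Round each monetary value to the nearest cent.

Total landed cost: CAD 11263.54

CFR: the seller pays costs through ocean freight to the destination port, but not insurance.
Already in the invoice (seller's account under CFR): export clearance — exclude.
CIF value = CFR price + insurance = 6928.16 + 354.58 = 7282.74
Import duty = 252 × 3.97 = 1000.44
Buyer bears: insurance 354.58 + destination terminal 1007.04 + delivery 1973.32 + duty 1000.44 = 4335.38
Landed cost = invoice 6928.16 + 4335.38 = 11263.54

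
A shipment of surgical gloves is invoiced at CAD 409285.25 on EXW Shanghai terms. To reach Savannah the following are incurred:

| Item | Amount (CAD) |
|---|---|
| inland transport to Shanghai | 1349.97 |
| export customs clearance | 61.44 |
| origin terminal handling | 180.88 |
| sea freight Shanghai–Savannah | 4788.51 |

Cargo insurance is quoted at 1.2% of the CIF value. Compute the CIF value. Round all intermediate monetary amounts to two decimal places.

Let C be the CIF value. C = EXW price + pre-shipment costs + freight + 1.2% × C
C − 1.2% × C = 409285.25 + 1349.97 + 61.44 + 180.88 + 4788.51
0.988 × C = 415666.05
C = 415666.05 / 0.988 = 420714.63
Insurance premium = 1.2% × 420714.63 = 5048.58

CIF value: CAD 420714.63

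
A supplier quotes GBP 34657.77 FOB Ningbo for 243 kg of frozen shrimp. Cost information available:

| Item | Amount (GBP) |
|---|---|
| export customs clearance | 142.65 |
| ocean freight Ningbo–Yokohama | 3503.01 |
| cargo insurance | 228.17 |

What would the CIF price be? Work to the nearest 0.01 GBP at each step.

Not relevant to the conversion: export clearance — on the seller under both FOB and CIF; already in the FOB price and stays in the CIF price.
From FOB to CIF, the seller additionally bears: freight, insurance.
CIF price = 34657.77 + 3503.01 + 228.17 = 38388.95

CIF price: GBP 38388.95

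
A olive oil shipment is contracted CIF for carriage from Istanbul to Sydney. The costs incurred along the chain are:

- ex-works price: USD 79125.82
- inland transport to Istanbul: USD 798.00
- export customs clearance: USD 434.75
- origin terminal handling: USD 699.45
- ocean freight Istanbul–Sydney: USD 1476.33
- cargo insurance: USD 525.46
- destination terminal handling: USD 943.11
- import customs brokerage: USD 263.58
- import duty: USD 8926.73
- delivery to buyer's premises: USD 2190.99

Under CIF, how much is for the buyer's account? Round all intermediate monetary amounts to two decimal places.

Buyer's account: USD 12324.41

CIF: the seller pays costs through ocean freight and marine insurance to the destination port.
Seller's account: goods 79125.82 + inland to port 798.00 + export clearance 434.75 + origin terminal 699.45 + freight 1476.33 + insurance 525.46 = 83059.81
Buyer's account: destination terminal 943.11 + brokerage 263.58 + duty 8926.73 + delivery 2190.99 = 12324.41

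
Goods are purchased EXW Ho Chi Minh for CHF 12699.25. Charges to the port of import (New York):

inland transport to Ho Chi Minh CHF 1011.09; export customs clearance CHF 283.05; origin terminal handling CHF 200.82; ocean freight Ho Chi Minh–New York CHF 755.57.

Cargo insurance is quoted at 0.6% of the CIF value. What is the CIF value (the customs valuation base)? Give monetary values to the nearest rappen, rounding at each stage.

CIF value: CHF 15040.02

Let C be the CIF value. C = EXW price + pre-shipment costs + freight + 0.6% × C
C − 0.6% × C = 12699.25 + 1011.09 + 283.05 + 200.82 + 755.57
0.994 × C = 14949.78
C = 14949.78 / 0.994 = 15040.02
Insurance premium = 0.6% × 15040.02 = 90.24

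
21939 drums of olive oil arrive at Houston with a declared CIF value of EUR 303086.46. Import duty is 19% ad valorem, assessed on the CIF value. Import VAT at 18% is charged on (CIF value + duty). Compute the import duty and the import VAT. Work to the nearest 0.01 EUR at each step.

Import duty = 303086.46 × 19% = 57586.43
VAT base = CIF + duty = 303086.46 + 57586.43 = 360672.89
Import VAT = 360672.89 × 18% = 64921.12

Import duty: EUR 57586.43; import VAT: EUR 64921.12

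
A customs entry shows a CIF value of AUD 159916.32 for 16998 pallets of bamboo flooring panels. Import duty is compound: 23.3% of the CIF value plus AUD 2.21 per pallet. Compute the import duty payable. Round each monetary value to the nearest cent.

Import duty: AUD 74826.08

Ad valorem component: 159916.32 × 23.3% = 37260.50
Specific component: 16998 × 2.21 = 37565.58
Import duty = 37260.50 + 37565.58 = 74826.08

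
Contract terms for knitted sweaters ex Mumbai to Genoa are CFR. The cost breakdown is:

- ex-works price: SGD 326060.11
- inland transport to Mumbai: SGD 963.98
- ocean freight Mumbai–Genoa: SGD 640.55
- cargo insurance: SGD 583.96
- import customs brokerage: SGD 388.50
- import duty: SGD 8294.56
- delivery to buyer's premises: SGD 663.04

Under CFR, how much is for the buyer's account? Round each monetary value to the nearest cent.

CFR: the seller pays costs through ocean freight to the destination port, but not insurance.
Seller's account: goods 326060.11 + inland to port 963.98 + freight 640.55 = 327664.64
Buyer's account: insurance 583.96 + brokerage 388.50 + duty 8294.56 + delivery 663.04 = 9930.06

Buyer's account: SGD 9930.06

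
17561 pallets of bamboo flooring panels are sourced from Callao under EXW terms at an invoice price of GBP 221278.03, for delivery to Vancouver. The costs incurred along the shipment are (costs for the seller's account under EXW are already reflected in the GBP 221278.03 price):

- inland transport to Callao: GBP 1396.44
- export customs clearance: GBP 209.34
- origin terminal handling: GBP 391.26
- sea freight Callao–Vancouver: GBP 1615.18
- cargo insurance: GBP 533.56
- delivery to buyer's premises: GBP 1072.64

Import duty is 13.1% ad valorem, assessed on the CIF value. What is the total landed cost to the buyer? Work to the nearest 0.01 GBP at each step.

EXW: the seller makes goods available at their premises; the buyer bears all onward costs.
CIF value = EXW price + inland to port + export clearance + origin terminal + freight + insurance = 221278.03 + 1396.44 + 209.34 + 391.26 + 1615.18 + 533.56 = 225423.81
Import duty = 225423.81 × 13.1% = 29530.52
Buyer bears: inland to port 1396.44 + export clearance 209.34 + origin terminal 391.26 + freight 1615.18 + insurance 533.56 + delivery 1072.64 + duty 29530.52 = 34748.94
Landed cost = invoice 221278.03 + 34748.94 = 256026.97

Total landed cost: GBP 256026.97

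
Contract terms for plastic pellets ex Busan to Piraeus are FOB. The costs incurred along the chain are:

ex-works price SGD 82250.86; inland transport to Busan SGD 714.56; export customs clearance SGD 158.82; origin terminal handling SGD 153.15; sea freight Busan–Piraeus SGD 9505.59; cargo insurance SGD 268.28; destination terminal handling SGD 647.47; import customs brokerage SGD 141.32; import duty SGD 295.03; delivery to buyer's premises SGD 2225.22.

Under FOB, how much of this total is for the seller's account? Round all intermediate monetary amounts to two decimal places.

FOB: the seller bears costs until goods are on board at the origin port; the buyer bears freight, insurance and all costs thereafter.
Seller's account: goods 82250.86 + inland to port 714.56 + export clearance 158.82 + origin terminal 153.15 = 83277.39
Buyer's account: freight 9505.59 + insurance 268.28 + destination terminal 647.47 + brokerage 141.32 + duty 295.03 + delivery 2225.22 = 13082.91

Seller's account: SGD 83277.39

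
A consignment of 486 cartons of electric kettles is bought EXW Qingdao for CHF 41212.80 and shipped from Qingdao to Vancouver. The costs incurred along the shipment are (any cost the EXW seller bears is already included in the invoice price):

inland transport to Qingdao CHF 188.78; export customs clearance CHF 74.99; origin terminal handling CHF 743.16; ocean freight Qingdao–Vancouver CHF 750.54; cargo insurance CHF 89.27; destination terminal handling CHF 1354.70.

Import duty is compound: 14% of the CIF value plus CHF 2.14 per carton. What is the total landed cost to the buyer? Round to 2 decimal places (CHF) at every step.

Total landed cost: CHF 51482.62

EXW: the seller makes goods available at their premises; the buyer bears all onward costs.
CIF value = EXW price + inland to port + export clearance + origin terminal + freight + insurance = 41212.80 + 188.78 + 74.99 + 743.16 + 750.54 + 89.27 = 43059.54
Ad valorem component: 43059.54 × 14% = 6028.34
Specific component: 486 × 2.14 = 1040.04
Import duty = 6028.34 + 1040.04 = 7068.38
Buyer bears: inland to port 188.78 + export clearance 74.99 + origin terminal 743.16 + freight 750.54 + insurance 89.27 + destination terminal 1354.70 + duty 7068.38 = 10269.82
Landed cost = invoice 41212.80 + 10269.82 = 51482.62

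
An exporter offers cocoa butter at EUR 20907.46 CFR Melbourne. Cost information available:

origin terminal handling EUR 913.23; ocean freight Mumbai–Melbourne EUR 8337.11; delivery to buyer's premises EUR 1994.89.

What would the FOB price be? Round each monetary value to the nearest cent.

FOB price: EUR 12570.35

Not relevant to the conversion: origin terminal — on the seller under both CFR and FOB; already in the CFR price and stays in the FOB price. delivery — on the buyer under both terms; not part of either seller's price.
From CFR to FOB, the seller no longer bears: freight.
FOB price = 20907.46 − 8337.11 = 12570.35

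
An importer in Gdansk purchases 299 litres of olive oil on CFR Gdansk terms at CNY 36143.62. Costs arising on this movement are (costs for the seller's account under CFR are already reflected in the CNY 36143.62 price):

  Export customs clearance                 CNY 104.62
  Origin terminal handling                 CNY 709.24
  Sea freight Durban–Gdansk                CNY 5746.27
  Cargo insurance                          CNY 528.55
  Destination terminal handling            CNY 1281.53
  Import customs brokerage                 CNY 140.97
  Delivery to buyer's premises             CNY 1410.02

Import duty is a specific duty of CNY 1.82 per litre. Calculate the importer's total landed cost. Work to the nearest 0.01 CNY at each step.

CFR: the seller pays costs through ocean freight to the destination port, but not insurance.
Already in the invoice (seller's account under CFR): export clearance, origin terminal, freight — exclude.
CIF value = CFR price + insurance = 36143.62 + 528.55 = 36672.17
Import duty = 299 × 1.82 = 544.18
Buyer bears: insurance 528.55 + destination terminal 1281.53 + brokerage 140.97 + delivery 1410.02 + duty 544.18 = 3905.25
Landed cost = invoice 36143.62 + 3905.25 = 40048.87

Total landed cost: CNY 40048.87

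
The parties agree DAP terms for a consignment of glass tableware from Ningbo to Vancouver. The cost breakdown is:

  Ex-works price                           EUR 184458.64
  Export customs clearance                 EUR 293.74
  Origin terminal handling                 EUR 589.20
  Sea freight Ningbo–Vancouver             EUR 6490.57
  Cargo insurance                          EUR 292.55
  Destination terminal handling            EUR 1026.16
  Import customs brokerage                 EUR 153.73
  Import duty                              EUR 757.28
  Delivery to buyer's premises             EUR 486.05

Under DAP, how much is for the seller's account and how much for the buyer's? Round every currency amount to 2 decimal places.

DAP: the seller bears all costs to the named destination except import duty and clearance.
Seller's account: goods 184458.64 + export clearance 293.74 + origin terminal 589.20 + freight 6490.57 + insurance 292.55 + destination terminal 1026.16 + delivery 486.05 = 193636.91
Buyer's account: brokerage 153.73 + duty 757.28 = 911.01

Seller: EUR 193636.91; buyer: EUR 911.01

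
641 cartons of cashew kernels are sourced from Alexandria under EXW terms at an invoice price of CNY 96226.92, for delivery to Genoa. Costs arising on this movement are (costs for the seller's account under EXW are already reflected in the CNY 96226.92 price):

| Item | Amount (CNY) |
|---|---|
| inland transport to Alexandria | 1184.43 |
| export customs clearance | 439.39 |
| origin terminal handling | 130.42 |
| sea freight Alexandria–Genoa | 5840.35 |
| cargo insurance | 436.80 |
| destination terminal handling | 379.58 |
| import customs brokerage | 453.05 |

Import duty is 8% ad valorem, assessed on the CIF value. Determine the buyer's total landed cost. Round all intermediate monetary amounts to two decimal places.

EXW: the seller makes goods available at their premises; the buyer bears all onward costs.
CIF value = EXW price + inland to port + export clearance + origin terminal + freight + insurance = 96226.92 + 1184.43 + 439.39 + 130.42 + 5840.35 + 436.80 = 104258.31
Import duty = 104258.31 × 8% = 8340.66
Buyer bears: inland to port 1184.43 + export clearance 439.39 + origin terminal 130.42 + freight 5840.35 + insurance 436.80 + destination terminal 379.58 + brokerage 453.05 + duty 8340.66 = 17204.68
Landed cost = invoice 96226.92 + 17204.68 = 113431.60

Total landed cost: CNY 113431.60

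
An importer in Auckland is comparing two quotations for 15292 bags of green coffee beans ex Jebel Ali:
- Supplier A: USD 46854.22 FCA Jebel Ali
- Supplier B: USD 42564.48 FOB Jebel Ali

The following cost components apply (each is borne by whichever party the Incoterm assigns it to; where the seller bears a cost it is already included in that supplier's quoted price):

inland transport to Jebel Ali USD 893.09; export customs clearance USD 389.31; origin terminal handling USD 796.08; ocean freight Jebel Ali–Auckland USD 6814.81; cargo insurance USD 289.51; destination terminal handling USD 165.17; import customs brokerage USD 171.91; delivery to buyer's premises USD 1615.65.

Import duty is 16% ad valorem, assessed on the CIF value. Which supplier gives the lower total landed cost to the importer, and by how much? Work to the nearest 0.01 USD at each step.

Supplier A (FCA):
CIF value = FCA price + origin terminal + freight + insurance = 46854.22 + 796.08 + 6814.81 + 289.51 = 54754.62
Import duty = 54754.62 × 16% = 8760.74
Buyer bears (A): 796.08 + 6814.81 + 289.51 + 165.17 + 171.91 + 1615.65 = 9853.13
Landed cost (A) = invoice 46854.22 + 9853.13 + duty 8760.74 = 65468.09
Supplier B (FOB):
CIF value = FOB price + freight + insurance = 42564.48 + 6814.81 + 289.51 = 49668.80
Import duty = 49668.80 × 16% = 7947.01
Buyer bears (B): 6814.81 + 289.51 + 165.17 + 171.91 + 1615.65 = 9057.05
Landed cost (B) = invoice 42564.48 + 9057.05 + duty 7947.01 = 59568.54
Difference = |65468.09 − 59568.54| = 5899.55

Supplier B is cheaper by USD 5899.55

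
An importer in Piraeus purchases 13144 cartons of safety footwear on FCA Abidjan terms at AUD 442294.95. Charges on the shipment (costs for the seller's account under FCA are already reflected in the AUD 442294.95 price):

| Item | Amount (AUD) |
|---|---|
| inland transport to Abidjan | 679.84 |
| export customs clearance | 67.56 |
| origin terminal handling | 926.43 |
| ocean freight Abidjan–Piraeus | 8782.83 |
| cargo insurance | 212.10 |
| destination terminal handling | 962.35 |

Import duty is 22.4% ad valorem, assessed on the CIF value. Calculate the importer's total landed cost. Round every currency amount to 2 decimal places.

FCA: the seller delivers export-cleared goods to the carrier; the buyer bears costs from that point.
Already in the invoice (seller's account under FCA): inland to port, export clearance — exclude.
CIF value = FCA price + origin terminal + freight + insurance = 442294.95 + 926.43 + 8782.83 + 212.10 = 452216.31
Import duty = 452216.31 × 22.4% = 101296.45
Buyer bears: origin terminal 926.43 + freight 8782.83 + insurance 212.10 + destination terminal 962.35 + duty 101296.45 = 112180.16
Landed cost = invoice 442294.95 + 112180.16 = 554475.11

Total landed cost: AUD 554475.11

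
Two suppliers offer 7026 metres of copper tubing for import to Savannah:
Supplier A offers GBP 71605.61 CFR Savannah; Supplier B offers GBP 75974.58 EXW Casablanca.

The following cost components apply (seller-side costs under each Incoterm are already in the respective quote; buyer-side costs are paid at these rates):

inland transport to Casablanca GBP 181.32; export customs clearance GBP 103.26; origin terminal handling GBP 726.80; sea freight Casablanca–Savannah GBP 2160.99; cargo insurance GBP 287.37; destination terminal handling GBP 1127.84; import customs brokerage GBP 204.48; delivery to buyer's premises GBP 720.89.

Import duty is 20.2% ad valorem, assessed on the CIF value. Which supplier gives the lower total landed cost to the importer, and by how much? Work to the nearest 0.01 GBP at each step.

Supplier A (CFR):
CIF value = CFR price + insurance = 71605.61 + 287.37 = 71892.98
Import duty = 71892.98 × 20.2% = 14522.38
Buyer bears (A): 287.37 + 1127.84 + 204.48 + 720.89 = 2340.58
Landed cost (A) = invoice 71605.61 + 2340.58 + duty 14522.38 = 88468.57
Supplier B (EXW):
CIF value = EXW price + inland to port + export clearance + origin terminal + freight + insurance = 75974.58 + 181.32 + 103.26 + 726.80 + 2160.99 + 287.37 = 79434.32
Import duty = 79434.32 × 20.2% = 16045.73
Buyer bears (B): 181.32 + 103.26 + 726.80 + 2160.99 + 287.37 + 1127.84 + 204.48 + 720.89 = 5512.95
Landed cost (B) = invoice 75974.58 + 5512.95 + duty 16045.73 = 97533.26
Difference = |88468.57 − 97533.26| = 9064.69

Supplier A is cheaper by GBP 9064.69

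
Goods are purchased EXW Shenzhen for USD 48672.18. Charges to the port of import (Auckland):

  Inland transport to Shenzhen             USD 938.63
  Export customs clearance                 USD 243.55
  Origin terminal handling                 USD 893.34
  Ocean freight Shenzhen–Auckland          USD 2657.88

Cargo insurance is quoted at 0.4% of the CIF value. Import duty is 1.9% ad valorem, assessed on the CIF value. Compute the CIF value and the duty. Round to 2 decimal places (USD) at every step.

Let C be the CIF value. C = EXW price + pre-shipment costs + freight + 0.4% × C
C − 0.4% × C = 48672.18 + 938.63 + 243.55 + 893.34 + 2657.88
0.996 × C = 53405.58
C = 53405.58 / 0.996 = 53620.06
Insurance premium = 0.4% × 53620.06 = 214.48
Import duty = 53620.06 × 1.9% = 1018.78

CIF value: USD 53620.06; import duty: USD 1018.78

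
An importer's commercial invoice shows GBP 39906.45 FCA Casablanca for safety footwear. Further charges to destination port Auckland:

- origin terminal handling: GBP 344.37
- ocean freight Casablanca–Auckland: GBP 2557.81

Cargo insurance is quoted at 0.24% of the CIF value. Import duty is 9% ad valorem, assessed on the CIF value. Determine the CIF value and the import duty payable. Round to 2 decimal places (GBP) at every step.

Let C be the CIF value. C = FCA price + pre-shipment costs + freight + 0.24% × C
C − 0.24% × C = 39906.45 + 344.37 + 2557.81
0.9976 × C = 42808.63
C = 42808.63 / 0.9976 = 42911.62
Insurance premium = 0.24% × 42911.62 = 102.99
Import duty = 42911.62 × 9% = 3862.05

CIF value: GBP 42911.62; import duty: GBP 3862.05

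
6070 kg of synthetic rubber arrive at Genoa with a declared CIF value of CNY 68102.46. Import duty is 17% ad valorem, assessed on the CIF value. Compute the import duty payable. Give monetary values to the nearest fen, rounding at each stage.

Import duty: CNY 11577.42

Import duty = 68102.46 × 17% = 11577.42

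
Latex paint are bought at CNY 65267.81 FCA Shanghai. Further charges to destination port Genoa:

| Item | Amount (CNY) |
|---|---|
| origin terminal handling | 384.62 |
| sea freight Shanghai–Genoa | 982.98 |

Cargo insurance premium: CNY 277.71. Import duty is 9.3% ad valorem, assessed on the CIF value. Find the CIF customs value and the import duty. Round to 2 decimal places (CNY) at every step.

CIF value: CNY 66913.12; import duty: CNY 6222.92

CIF = FCA price + pre-shipment costs + freight + insurance
CIF = 65267.81 + 384.62 + 982.98 + 277.71 = 66913.12
Import duty = 66913.12 × 9.3% = 6222.92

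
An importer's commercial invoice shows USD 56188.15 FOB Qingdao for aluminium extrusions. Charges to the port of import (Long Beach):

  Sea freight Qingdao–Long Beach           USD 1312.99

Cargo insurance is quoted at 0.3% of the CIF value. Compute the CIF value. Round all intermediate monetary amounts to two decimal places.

CIF value: USD 57674.16

Let C be the CIF value. C = FOB price + freight + 0.3% × C
C − 0.3% × C = 56188.15 + 1312.99
0.997 × C = 57501.14
C = 57501.14 / 0.997 = 57674.16
Insurance premium = 0.3% × 57674.16 = 173.02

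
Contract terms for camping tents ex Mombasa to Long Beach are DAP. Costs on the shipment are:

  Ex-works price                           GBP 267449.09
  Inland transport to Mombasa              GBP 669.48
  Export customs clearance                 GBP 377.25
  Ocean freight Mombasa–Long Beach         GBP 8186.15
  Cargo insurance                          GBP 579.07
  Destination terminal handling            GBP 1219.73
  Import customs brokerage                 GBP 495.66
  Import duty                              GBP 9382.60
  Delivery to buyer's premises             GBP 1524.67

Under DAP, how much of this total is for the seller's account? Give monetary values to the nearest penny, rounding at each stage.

DAP: the seller bears all costs to the named destination except import duty and clearance.
Seller's account: goods 267449.09 + inland to port 669.48 + export clearance 377.25 + freight 8186.15 + insurance 579.07 + destination terminal 1219.73 + delivery 1524.67 = 280005.44
Buyer's account: brokerage 495.66 + duty 9382.60 = 9878.26

Seller's account: GBP 280005.44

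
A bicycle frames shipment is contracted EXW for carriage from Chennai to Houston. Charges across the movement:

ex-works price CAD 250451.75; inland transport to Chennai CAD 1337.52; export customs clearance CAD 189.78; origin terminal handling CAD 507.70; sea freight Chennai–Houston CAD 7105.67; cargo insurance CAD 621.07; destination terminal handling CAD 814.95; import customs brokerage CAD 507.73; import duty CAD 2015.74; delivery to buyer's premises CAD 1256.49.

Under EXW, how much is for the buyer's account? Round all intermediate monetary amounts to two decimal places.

EXW: the seller makes goods available at their premises; the buyer bears all onward costs.
Seller's account: goods 250451.75 = 250451.75
Buyer's account: inland to port 1337.52 + export clearance 189.78 + origin terminal 507.70 + freight 7105.67 + insurance 621.07 + destination terminal 814.95 + brokerage 507.73 + duty 2015.74 + delivery 1256.49 = 14356.65

Buyer's account: CAD 14356.65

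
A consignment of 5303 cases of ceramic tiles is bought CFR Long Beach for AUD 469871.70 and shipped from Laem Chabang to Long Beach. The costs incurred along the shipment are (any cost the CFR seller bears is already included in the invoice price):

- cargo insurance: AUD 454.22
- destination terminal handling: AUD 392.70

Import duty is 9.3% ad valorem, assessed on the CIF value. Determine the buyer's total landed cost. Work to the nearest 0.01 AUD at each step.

Total landed cost: AUD 514458.93

CFR: the seller pays costs through ocean freight to the destination port, but not insurance.
CIF value = CFR price + insurance = 469871.70 + 454.22 = 470325.92
Import duty = 470325.92 × 9.3% = 43740.31
Buyer bears: insurance 454.22 + destination terminal 392.70 + duty 43740.31 = 44587.23
Landed cost = invoice 469871.70 + 44587.23 = 514458.93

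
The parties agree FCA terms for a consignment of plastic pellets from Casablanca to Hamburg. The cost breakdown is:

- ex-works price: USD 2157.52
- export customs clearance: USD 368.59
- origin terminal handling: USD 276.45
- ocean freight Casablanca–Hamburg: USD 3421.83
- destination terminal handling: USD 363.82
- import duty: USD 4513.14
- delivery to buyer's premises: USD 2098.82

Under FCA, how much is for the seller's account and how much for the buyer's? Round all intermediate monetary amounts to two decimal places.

Seller: USD 2526.11; buyer: USD 10674.06

FCA: the seller delivers export-cleared goods to the carrier; the buyer bears costs from that point.
Seller's account: goods 2157.52 + export clearance 368.59 = 2526.11
Buyer's account: origin terminal 276.45 + freight 3421.83 + destination terminal 363.82 + duty 4513.14 + delivery 2098.82 = 10674.06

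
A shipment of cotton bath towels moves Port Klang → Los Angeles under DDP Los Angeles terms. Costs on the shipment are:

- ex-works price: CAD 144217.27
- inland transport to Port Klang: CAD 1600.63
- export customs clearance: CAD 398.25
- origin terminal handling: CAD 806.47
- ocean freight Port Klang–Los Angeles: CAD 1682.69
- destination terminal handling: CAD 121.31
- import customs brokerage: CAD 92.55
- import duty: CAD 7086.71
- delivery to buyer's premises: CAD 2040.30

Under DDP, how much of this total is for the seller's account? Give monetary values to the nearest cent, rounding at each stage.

DDP: the seller bears all costs including import duty.
Seller's account: goods 144217.27 + inland to port 1600.63 + export clearance 398.25 + origin terminal 806.47 + freight 1682.69 + destination terminal 121.31 + brokerage 92.55 + duty 7086.71 + delivery 2040.30 = 158046.18
Buyer's account: 0.00

Seller's account: CAD 158046.18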